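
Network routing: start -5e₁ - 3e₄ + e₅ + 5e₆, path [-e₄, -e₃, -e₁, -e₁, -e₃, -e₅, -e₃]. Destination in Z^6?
(-7, 0, -3, -4, 0, 5)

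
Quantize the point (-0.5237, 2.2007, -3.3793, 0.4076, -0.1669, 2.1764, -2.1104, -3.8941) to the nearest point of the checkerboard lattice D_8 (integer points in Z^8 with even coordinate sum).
(-1, 2, -3, 0, 0, 2, -2, -4)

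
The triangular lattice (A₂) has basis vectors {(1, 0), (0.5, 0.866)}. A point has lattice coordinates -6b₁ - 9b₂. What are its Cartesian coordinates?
(-10.5, -7.794)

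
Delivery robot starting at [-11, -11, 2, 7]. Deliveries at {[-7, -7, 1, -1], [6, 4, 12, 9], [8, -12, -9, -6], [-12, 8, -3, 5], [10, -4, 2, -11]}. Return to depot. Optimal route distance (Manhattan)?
188
(one optimal route: (-11, -11, 2, 7) → (-7, -7, 1, -1) → (8, -12, -9, -6) → (10, -4, 2, -11) → (6, 4, 12, 9) → (-12, 8, -3, 5) → (-11, -11, 2, 7))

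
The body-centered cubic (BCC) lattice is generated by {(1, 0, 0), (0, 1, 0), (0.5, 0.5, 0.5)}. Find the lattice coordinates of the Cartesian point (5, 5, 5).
10b₃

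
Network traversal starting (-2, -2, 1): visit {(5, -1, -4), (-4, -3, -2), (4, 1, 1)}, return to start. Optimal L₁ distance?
36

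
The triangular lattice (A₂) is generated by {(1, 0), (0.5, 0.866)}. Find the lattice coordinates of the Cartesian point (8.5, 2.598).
7b₁ + 3b₂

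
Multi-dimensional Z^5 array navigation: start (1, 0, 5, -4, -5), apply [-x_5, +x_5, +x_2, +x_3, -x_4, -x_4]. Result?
(1, 1, 6, -6, -5)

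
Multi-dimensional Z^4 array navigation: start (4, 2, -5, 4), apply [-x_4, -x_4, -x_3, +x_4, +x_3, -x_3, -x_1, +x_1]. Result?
(4, 2, -6, 3)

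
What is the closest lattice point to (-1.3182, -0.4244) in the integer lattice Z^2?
(-1, 0)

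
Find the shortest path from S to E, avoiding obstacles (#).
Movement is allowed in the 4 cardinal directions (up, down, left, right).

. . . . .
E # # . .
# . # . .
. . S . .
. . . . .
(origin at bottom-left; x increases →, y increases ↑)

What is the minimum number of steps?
8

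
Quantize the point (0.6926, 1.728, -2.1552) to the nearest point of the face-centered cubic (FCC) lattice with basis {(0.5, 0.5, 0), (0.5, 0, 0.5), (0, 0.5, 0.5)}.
(0.5, 1.5, -2)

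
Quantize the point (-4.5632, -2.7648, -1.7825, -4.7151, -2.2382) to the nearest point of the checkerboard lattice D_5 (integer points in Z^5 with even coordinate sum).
(-4, -3, -2, -5, -2)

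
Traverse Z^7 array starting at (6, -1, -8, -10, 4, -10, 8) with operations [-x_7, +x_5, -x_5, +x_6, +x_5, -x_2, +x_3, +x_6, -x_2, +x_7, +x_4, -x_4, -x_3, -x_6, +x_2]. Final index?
(6, -2, -8, -10, 5, -9, 8)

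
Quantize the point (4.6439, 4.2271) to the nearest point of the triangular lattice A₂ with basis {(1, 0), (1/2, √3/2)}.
(4.5, 4.33)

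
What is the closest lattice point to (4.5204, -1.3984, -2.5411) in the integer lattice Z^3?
(5, -1, -3)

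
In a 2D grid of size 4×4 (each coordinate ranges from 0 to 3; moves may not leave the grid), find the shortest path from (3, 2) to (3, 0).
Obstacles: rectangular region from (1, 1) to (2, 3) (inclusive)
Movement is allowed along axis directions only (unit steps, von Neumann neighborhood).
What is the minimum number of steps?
2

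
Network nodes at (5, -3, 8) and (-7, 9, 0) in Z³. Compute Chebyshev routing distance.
12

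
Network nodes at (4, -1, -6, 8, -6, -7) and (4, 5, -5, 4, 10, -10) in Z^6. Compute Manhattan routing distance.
30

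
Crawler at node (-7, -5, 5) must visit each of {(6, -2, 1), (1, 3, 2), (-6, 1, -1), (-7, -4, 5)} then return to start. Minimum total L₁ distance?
56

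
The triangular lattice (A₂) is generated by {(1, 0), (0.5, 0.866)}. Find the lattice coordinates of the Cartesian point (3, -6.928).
7b₁ - 8b₂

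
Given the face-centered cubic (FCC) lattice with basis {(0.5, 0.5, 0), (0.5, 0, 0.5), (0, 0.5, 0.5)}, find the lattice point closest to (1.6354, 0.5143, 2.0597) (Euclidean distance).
(1.5, 0.5, 2)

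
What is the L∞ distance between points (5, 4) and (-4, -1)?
9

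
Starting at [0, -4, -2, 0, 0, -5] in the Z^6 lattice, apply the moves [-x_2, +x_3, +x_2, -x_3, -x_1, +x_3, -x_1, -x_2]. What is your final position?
(-2, -5, -1, 0, 0, -5)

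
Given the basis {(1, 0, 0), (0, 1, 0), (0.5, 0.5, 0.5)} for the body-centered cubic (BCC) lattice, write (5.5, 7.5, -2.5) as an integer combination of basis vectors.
8b₁ + 10b₂ - 5b₃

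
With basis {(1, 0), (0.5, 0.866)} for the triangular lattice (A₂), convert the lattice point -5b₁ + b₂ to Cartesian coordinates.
(-4.5, 0.866)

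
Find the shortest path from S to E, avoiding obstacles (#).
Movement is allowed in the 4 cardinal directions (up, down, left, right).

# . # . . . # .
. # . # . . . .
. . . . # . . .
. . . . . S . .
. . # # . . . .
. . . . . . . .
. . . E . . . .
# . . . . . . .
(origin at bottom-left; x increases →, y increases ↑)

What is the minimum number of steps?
5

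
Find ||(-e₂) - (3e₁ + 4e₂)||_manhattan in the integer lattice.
8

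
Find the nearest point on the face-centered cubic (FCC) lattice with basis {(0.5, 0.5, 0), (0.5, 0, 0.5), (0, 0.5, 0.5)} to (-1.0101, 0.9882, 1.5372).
(-1, 1, 2)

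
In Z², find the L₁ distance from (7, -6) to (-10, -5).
18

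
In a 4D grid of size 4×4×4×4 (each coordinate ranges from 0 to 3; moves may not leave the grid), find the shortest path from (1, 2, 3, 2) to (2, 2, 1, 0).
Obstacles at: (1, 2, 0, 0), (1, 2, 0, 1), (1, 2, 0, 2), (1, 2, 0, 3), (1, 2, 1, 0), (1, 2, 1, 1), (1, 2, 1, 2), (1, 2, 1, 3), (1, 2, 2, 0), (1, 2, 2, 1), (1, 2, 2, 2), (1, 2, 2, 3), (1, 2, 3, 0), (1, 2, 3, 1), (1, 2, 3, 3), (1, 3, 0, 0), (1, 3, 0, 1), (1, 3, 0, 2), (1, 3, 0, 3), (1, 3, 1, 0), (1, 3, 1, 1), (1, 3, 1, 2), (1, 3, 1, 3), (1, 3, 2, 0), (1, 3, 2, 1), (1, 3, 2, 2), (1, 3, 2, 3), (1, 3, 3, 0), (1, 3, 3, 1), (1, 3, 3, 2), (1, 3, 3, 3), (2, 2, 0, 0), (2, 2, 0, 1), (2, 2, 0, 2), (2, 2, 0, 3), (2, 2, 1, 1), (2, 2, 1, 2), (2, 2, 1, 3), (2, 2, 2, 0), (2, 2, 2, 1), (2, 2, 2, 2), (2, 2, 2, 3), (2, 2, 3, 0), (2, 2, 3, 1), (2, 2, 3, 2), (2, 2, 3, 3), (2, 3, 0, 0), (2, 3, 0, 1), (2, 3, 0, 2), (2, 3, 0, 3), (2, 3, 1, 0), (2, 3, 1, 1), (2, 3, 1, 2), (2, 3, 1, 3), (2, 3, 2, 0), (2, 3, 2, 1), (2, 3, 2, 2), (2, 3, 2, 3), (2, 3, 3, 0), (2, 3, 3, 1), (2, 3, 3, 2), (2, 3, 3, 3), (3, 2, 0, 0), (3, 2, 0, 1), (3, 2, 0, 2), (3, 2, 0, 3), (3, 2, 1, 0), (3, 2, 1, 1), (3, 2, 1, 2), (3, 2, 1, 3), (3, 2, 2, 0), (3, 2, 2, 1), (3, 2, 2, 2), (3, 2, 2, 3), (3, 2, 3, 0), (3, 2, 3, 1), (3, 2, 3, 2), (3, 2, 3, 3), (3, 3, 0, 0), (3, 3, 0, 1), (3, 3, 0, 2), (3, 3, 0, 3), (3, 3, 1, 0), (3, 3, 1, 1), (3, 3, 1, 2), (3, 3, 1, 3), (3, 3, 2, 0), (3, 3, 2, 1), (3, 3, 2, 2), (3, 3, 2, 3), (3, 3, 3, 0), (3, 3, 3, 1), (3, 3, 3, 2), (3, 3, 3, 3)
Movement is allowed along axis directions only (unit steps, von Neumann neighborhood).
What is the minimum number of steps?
7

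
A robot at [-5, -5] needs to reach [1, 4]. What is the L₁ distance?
15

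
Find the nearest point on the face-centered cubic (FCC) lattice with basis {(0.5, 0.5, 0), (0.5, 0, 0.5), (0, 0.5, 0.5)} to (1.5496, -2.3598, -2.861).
(1.5, -2.5, -3)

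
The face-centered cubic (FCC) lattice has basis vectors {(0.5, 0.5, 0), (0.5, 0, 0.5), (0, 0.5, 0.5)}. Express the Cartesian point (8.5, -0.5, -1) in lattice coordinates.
9b₁ + 8b₂ - 10b₃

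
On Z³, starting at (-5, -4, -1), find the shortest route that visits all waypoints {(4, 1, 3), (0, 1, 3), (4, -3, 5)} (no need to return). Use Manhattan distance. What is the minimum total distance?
24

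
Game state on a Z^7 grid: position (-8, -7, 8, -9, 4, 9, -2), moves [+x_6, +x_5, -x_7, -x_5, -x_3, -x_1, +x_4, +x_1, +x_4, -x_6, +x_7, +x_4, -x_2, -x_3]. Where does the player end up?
(-8, -8, 6, -6, 4, 9, -2)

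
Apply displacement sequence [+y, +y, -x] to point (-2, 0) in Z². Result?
(-3, 2)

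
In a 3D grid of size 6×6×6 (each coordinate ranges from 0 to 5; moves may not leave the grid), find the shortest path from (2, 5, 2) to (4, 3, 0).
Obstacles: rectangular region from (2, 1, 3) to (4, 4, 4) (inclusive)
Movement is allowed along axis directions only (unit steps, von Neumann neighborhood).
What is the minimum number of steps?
6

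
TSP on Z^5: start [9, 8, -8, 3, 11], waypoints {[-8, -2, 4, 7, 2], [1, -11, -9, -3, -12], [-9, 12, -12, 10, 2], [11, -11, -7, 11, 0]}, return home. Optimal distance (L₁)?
210
(one optimal route: (9, 8, -8, 3, 11) → (-9, 12, -12, 10, 2) → (-8, -2, 4, 7, 2) → (1, -11, -9, -3, -12) → (11, -11, -7, 11, 0) → (9, 8, -8, 3, 11))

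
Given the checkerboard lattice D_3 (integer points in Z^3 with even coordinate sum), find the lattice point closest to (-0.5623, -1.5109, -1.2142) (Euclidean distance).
(-1, -2, -1)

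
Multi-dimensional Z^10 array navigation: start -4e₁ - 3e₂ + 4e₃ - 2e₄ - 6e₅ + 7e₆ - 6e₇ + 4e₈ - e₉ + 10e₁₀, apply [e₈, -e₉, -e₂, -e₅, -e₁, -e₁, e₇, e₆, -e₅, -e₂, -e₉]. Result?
(-6, -5, 4, -2, -8, 8, -5, 5, -3, 10)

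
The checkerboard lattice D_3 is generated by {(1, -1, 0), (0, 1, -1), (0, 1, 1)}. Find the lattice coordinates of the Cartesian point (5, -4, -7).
5b₁ + 4b₂ - 3b₃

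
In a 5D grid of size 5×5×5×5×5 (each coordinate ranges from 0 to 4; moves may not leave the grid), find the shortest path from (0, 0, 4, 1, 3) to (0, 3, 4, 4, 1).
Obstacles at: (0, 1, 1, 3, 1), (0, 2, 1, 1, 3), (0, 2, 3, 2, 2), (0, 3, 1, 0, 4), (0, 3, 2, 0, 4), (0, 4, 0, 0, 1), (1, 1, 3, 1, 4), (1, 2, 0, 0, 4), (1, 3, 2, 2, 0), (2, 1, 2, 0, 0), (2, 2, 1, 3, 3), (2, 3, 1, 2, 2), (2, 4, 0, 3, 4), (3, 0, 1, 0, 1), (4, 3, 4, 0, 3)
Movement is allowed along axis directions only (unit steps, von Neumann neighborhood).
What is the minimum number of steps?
8
(one shortest path: (0, 0, 4, 1, 3) → (0, 1, 4, 1, 3) → (0, 2, 4, 1, 3) → (0, 3, 4, 1, 3) → (0, 3, 4, 2, 3) → (0, 3, 4, 3, 3) → (0, 3, 4, 4, 3) → (0, 3, 4, 4, 2) → (0, 3, 4, 4, 1))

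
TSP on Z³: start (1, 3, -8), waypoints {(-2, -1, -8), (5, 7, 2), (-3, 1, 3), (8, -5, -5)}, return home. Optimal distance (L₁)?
76
(one optimal route: (1, 3, -8) → (-2, -1, -8) → (-3, 1, 3) → (5, 7, 2) → (8, -5, -5) → (1, 3, -8))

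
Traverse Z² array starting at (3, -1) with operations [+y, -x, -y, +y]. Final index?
(2, 0)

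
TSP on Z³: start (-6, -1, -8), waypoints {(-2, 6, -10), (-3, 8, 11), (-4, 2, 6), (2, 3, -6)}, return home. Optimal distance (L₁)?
80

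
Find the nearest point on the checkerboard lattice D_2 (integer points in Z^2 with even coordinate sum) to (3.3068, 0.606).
(3, 1)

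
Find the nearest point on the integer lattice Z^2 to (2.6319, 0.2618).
(3, 0)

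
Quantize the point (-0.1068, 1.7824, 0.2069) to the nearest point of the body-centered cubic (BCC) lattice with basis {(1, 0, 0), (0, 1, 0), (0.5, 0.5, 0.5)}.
(0, 2, 0)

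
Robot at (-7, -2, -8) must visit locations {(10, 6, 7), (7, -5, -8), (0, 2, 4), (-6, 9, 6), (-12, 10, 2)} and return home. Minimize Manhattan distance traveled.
116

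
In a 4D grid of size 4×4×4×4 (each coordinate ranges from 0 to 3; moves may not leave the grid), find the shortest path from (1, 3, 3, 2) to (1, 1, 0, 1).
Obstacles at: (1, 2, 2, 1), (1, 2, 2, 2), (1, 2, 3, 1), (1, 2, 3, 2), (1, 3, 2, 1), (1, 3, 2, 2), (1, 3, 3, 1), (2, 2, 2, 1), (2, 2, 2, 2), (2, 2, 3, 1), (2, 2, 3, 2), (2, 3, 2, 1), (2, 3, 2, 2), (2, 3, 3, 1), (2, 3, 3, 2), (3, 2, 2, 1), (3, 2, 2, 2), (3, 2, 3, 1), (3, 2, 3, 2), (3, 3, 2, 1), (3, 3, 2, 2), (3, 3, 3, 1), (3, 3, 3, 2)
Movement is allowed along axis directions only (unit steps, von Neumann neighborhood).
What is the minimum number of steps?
8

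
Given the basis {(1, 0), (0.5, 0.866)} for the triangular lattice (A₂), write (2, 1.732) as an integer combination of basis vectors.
b₁ + 2b₂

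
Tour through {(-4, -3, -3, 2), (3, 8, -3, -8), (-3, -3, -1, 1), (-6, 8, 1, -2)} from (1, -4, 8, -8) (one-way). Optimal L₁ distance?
67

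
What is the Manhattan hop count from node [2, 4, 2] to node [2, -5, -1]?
12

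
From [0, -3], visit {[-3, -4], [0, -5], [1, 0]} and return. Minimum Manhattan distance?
18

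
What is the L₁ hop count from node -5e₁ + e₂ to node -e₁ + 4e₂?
7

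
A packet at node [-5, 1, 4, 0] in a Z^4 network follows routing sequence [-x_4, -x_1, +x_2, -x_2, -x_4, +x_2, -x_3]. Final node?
(-6, 2, 3, -2)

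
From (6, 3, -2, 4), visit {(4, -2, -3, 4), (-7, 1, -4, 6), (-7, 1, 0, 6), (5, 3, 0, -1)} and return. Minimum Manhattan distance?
58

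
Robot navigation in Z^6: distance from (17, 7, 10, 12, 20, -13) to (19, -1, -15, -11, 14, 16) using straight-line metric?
45.8148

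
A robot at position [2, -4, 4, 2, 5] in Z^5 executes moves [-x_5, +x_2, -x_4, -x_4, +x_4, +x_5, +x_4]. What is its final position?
(2, -3, 4, 2, 5)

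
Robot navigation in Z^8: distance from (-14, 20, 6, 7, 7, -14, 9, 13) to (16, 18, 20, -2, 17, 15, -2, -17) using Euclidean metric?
56.0625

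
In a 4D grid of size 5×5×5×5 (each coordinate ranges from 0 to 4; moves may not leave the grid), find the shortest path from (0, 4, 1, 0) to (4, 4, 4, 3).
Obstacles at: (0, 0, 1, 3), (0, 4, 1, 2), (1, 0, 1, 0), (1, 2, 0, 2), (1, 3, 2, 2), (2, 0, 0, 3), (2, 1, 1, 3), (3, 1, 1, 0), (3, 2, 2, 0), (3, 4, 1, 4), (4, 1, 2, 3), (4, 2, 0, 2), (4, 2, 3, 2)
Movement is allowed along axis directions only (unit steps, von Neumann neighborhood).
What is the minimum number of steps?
10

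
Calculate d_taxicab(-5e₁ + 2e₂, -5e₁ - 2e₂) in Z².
4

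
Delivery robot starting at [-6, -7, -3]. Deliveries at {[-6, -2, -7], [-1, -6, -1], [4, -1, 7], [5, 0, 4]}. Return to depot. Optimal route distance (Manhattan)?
64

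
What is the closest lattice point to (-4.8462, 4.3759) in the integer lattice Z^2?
(-5, 4)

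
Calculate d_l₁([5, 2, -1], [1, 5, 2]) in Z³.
10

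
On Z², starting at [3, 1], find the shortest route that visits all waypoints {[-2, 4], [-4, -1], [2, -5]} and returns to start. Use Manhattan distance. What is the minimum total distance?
32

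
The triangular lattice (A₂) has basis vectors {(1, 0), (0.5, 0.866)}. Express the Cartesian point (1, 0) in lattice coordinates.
b₁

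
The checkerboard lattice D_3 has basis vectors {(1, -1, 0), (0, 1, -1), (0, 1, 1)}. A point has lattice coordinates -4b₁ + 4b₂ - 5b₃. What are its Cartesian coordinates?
(-4, 3, -9)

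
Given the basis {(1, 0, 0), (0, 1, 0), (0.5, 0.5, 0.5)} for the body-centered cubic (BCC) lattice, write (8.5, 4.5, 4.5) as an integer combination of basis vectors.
4b₁ + 9b₃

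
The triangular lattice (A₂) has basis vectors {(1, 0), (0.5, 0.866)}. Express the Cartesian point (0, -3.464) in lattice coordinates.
2b₁ - 4b₂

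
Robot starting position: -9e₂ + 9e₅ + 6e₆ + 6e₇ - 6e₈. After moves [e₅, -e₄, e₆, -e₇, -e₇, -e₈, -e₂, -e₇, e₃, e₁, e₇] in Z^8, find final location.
(1, -10, 1, -1, 10, 7, 4, -7)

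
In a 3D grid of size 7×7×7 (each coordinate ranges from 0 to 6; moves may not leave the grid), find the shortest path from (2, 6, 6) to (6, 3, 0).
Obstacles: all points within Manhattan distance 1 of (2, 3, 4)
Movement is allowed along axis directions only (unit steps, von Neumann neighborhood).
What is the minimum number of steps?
13
(one shortest path: (2, 6, 6) → (3, 6, 6) → (4, 6, 6) → (5, 6, 6) → (6, 6, 6) → (6, 5, 6) → (6, 4, 6) → (6, 3, 6) → (6, 3, 5) → (6, 3, 4) → (6, 3, 3) → (6, 3, 2) → (6, 3, 1) → (6, 3, 0))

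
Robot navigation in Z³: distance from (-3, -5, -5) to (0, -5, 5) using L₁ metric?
13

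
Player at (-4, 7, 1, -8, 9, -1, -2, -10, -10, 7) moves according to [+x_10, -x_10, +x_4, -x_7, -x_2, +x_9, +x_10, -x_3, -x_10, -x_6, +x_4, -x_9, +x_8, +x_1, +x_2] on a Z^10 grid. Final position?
(-3, 7, 0, -6, 9, -2, -3, -9, -10, 7)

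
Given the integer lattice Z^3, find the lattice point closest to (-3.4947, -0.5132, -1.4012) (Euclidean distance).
(-3, -1, -1)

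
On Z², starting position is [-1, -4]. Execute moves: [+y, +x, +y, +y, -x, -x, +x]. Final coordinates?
(-1, -1)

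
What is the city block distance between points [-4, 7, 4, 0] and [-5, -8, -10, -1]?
31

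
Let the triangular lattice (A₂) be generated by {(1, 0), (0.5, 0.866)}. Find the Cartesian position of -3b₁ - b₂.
(-3.5, -0.866)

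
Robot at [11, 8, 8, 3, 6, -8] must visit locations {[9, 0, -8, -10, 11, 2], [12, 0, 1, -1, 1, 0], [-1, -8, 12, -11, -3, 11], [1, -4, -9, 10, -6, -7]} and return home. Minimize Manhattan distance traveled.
256
(one optimal route: (11, 8, 8, 3, 6, -8) → (12, 0, 1, -1, 1, 0) → (9, 0, -8, -10, 11, 2) → (-1, -8, 12, -11, -3, 11) → (1, -4, -9, 10, -6, -7) → (11, 8, 8, 3, 6, -8))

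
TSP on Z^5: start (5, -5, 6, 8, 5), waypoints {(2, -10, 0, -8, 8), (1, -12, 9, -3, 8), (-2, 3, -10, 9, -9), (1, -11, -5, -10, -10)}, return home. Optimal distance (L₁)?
160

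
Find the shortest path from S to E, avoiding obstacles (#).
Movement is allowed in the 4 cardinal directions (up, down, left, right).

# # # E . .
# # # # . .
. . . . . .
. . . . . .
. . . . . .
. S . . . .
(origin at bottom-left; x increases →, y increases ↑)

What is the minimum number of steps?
9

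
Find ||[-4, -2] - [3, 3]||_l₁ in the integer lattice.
12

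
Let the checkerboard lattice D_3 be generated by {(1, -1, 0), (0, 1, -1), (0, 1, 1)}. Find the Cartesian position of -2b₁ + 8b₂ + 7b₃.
(-2, 17, -1)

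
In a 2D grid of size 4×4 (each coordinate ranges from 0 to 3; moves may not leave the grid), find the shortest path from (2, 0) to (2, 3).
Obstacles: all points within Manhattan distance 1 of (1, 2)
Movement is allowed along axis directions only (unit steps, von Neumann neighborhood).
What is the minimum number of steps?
5
(one shortest path: (2, 0) → (3, 0) → (3, 1) → (3, 2) → (3, 3) → (2, 3))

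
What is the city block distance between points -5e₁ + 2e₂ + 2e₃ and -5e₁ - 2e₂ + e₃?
5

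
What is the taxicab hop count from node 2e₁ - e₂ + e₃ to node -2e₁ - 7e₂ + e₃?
10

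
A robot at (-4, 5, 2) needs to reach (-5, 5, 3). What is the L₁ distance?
2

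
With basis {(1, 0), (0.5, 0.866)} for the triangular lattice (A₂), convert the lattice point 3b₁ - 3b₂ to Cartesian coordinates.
(1.5, -2.598)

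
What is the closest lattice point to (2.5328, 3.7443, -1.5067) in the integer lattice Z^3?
(3, 4, -2)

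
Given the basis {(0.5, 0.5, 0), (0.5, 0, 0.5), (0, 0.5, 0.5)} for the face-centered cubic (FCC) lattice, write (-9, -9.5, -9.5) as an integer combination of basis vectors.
-9b₁ - 9b₂ - 10b₃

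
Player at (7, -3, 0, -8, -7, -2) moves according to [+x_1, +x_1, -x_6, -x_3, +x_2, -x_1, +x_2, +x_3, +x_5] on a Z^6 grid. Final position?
(8, -1, 0, -8, -6, -3)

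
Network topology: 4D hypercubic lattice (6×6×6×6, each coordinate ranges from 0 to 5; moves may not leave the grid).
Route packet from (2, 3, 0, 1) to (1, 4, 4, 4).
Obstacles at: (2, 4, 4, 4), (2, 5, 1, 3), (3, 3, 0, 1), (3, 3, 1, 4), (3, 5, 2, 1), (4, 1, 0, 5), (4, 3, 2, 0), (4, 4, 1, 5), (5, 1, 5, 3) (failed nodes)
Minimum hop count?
9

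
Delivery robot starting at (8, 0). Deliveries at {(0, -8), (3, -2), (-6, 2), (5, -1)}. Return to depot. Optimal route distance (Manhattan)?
48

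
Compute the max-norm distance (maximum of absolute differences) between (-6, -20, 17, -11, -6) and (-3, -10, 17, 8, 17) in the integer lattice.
23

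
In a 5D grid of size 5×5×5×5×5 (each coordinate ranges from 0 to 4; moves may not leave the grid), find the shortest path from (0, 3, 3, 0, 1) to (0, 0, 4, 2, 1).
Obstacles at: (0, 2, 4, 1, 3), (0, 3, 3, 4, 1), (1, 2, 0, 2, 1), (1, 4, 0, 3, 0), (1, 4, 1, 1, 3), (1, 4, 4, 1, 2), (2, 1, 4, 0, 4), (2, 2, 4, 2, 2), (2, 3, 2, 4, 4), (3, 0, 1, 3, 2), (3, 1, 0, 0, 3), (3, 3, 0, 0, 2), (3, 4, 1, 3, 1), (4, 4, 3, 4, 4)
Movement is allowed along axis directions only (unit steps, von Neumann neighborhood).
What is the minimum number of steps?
6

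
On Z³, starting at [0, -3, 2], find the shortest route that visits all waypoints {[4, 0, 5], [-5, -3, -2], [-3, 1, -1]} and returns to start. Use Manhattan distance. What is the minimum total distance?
40
(one optimal route: (0, -3, 2) → (4, 0, 5) → (-3, 1, -1) → (-5, -3, -2) → (0, -3, 2))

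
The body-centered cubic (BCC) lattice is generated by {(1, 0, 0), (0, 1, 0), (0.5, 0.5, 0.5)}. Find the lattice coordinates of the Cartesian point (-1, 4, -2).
b₁ + 6b₂ - 4b₃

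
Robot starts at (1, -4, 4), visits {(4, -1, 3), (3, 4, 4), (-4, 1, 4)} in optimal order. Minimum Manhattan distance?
24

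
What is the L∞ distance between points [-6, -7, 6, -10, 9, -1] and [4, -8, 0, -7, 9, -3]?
10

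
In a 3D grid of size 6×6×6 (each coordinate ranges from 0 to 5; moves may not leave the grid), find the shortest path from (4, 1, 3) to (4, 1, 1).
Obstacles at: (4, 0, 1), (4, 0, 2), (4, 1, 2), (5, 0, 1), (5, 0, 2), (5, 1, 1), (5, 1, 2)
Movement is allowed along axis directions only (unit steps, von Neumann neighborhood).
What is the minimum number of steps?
4
(one shortest path: (4, 1, 3) → (3, 1, 3) → (3, 1, 2) → (3, 1, 1) → (4, 1, 1))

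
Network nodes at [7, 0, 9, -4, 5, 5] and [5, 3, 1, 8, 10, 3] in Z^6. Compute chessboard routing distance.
12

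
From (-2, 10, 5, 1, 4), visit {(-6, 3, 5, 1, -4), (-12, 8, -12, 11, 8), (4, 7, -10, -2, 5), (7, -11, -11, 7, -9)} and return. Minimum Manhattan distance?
196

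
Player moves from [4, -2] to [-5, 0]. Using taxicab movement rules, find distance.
11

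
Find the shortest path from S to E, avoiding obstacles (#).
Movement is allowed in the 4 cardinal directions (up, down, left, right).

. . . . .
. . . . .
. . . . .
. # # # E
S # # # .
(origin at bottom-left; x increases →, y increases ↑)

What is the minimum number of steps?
7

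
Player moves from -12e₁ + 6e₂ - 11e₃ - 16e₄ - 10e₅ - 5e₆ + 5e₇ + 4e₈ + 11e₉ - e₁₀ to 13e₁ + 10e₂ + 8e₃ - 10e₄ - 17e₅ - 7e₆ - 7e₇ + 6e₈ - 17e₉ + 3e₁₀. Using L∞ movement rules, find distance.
28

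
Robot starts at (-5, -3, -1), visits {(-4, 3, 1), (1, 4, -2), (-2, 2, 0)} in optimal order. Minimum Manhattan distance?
20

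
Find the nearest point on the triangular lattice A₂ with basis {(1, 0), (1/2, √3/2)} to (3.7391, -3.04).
(4, -3.464)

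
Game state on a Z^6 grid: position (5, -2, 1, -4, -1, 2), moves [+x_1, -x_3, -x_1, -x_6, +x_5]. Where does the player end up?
(5, -2, 0, -4, 0, 1)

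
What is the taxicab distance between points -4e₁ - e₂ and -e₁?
4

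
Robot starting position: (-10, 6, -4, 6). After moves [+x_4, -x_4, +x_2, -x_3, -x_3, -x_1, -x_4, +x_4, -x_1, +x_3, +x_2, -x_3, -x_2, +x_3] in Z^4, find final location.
(-12, 7, -5, 6)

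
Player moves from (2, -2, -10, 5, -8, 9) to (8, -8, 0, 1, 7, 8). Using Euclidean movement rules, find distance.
20.347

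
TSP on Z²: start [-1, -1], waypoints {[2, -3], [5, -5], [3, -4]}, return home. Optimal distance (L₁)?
20
(one optimal route: (-1, -1) → (2, -3) → (5, -5) → (3, -4) → (-1, -1))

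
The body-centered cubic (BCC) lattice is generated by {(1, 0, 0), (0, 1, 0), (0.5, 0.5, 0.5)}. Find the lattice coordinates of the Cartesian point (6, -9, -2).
8b₁ - 7b₂ - 4b₃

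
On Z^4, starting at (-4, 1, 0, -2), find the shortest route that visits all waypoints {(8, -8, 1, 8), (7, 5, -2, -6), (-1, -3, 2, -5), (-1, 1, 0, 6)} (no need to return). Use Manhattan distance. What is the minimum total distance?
80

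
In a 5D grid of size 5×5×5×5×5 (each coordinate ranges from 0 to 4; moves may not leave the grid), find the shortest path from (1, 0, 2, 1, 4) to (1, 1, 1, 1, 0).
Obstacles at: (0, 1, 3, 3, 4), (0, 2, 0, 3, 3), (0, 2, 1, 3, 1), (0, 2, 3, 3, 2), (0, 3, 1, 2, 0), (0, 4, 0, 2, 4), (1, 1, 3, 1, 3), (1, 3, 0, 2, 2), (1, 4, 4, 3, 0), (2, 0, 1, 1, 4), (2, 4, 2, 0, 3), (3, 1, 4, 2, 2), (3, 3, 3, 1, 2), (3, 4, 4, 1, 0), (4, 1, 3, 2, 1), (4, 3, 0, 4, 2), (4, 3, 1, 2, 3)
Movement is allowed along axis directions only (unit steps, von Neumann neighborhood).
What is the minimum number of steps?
6
(one shortest path: (1, 0, 2, 1, 4) → (1, 1, 2, 1, 4) → (1, 1, 1, 1, 4) → (1, 1, 1, 1, 3) → (1, 1, 1, 1, 2) → (1, 1, 1, 1, 1) → (1, 1, 1, 1, 0))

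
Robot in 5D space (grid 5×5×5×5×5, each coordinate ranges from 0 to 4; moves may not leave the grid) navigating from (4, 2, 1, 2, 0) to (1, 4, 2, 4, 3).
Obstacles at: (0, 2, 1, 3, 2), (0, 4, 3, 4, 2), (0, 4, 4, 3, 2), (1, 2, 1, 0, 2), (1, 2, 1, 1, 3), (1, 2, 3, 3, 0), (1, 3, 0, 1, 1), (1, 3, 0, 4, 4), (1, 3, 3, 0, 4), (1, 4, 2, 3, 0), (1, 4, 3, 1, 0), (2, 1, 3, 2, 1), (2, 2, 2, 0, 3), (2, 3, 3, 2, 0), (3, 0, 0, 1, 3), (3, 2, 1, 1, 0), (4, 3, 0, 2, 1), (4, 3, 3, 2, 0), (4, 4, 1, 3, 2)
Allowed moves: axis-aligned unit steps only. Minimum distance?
11
(one shortest path: (4, 2, 1, 2, 0) → (3, 2, 1, 2, 0) → (2, 2, 1, 2, 0) → (1, 2, 1, 2, 0) → (1, 3, 1, 2, 0) → (1, 4, 1, 2, 0) → (1, 4, 2, 2, 0) → (1, 4, 2, 2, 1) → (1, 4, 2, 3, 1) → (1, 4, 2, 4, 1) → (1, 4, 2, 4, 2) → (1, 4, 2, 4, 3))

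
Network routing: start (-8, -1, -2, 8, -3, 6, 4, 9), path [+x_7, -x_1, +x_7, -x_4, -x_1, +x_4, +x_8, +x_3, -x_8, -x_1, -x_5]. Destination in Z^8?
(-11, -1, -1, 8, -4, 6, 6, 9)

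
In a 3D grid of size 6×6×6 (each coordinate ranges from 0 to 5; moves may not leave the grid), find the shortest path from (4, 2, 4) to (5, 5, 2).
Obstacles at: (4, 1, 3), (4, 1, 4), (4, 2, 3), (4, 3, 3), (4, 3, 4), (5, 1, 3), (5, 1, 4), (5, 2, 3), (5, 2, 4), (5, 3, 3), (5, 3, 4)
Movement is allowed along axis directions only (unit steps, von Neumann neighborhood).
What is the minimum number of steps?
8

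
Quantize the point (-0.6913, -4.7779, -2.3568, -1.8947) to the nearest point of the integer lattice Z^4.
(-1, -5, -2, -2)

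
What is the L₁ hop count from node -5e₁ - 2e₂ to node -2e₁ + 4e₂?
9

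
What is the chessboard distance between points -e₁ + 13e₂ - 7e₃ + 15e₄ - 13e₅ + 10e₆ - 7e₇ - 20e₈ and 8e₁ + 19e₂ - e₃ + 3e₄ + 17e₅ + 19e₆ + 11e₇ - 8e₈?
30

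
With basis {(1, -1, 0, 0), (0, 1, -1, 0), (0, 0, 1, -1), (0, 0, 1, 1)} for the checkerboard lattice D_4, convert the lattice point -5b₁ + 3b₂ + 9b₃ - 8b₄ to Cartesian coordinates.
(-5, 8, -2, -17)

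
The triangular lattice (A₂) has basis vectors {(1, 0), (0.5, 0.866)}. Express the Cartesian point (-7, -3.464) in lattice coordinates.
-5b₁ - 4b₂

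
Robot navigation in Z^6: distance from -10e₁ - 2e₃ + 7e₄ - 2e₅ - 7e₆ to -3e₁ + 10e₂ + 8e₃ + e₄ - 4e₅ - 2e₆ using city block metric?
40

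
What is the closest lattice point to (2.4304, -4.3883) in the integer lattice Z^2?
(2, -4)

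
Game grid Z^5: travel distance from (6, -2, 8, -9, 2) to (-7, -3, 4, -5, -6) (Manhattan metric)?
30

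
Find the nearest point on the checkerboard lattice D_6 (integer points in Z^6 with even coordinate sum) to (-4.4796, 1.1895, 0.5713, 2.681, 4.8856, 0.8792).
(-5, 1, 1, 3, 5, 1)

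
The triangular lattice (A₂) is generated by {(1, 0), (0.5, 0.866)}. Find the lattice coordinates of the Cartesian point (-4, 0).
-4b₁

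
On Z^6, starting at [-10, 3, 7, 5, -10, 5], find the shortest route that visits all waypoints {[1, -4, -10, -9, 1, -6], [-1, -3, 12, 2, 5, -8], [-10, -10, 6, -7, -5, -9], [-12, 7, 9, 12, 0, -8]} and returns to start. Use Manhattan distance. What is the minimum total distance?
208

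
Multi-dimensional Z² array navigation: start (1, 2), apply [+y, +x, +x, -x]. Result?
(2, 3)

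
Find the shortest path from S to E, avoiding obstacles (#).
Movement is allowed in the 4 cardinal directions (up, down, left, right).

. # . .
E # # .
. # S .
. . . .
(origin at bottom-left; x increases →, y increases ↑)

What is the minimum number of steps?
5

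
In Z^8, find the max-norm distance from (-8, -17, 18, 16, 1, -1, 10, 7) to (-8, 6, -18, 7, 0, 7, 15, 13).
36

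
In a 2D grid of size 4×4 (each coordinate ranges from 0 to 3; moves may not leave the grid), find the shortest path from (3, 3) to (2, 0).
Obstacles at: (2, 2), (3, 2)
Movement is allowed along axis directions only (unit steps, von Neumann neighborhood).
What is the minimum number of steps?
6
(one shortest path: (3, 3) → (2, 3) → (1, 3) → (1, 2) → (1, 1) → (2, 1) → (2, 0))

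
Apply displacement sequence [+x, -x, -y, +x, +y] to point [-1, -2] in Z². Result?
(0, -2)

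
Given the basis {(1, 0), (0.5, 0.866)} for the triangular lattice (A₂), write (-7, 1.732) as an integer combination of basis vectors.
-8b₁ + 2b₂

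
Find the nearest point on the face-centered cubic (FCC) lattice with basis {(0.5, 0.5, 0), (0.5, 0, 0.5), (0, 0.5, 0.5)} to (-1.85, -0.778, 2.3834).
(-2, -0.5, 2.5)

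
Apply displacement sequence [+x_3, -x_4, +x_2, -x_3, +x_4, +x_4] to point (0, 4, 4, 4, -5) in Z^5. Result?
(0, 5, 4, 5, -5)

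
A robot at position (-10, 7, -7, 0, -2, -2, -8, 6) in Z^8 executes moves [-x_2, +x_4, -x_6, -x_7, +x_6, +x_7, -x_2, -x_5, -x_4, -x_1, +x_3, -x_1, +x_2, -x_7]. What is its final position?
(-12, 6, -6, 0, -3, -2, -9, 6)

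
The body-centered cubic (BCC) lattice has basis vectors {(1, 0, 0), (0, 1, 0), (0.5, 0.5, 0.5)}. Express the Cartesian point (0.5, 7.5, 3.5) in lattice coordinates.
-3b₁ + 4b₂ + 7b₃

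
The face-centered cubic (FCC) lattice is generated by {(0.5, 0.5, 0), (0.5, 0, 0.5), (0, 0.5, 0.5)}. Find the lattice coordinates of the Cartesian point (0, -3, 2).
-5b₁ + 5b₂ - b₃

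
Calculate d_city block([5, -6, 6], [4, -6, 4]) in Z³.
3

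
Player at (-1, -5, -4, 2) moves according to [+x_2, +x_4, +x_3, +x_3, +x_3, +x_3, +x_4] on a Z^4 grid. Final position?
(-1, -4, 0, 4)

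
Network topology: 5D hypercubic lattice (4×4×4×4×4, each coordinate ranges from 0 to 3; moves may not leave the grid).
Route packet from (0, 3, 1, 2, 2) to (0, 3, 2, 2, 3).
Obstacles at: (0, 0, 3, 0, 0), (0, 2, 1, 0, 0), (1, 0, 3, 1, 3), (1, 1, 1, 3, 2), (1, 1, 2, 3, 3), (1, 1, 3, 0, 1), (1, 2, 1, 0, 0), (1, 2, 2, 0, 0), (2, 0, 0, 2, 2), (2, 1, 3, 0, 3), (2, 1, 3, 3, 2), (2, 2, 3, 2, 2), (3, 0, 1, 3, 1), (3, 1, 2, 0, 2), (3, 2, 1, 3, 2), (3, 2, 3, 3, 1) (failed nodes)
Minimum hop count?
2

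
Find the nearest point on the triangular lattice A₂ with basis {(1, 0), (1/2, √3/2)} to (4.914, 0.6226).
(4.5, 0.866)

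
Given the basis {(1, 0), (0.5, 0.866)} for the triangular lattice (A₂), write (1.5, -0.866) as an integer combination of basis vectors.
2b₁ - b₂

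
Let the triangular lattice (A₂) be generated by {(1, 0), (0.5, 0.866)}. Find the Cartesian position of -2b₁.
(-2, 0)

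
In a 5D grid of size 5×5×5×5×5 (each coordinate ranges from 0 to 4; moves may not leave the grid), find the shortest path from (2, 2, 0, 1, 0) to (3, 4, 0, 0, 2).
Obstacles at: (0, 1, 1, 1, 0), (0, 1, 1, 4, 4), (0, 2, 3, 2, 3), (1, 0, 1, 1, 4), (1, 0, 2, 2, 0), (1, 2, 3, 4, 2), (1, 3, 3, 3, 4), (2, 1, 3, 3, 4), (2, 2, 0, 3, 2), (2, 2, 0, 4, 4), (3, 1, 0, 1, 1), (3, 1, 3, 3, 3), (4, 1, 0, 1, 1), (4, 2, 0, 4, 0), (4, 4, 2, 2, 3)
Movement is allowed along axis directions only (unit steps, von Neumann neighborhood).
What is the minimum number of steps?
6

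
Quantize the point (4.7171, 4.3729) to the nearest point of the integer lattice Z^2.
(5, 4)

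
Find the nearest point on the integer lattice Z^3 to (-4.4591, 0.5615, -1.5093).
(-4, 1, -2)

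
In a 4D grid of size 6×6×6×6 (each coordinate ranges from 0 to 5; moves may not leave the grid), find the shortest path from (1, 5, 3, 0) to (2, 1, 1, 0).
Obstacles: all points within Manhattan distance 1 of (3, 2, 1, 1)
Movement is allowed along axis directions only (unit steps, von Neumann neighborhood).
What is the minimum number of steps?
7
(one shortest path: (1, 5, 3, 0) → (2, 5, 3, 0) → (2, 4, 3, 0) → (2, 3, 3, 0) → (2, 2, 3, 0) → (2, 1, 3, 0) → (2, 1, 2, 0) → (2, 1, 1, 0))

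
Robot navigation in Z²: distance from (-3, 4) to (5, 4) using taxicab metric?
8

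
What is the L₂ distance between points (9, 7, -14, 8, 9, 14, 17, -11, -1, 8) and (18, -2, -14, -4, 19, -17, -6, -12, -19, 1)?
47.6445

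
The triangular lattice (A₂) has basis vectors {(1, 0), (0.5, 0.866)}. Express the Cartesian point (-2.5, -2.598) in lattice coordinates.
-b₁ - 3b₂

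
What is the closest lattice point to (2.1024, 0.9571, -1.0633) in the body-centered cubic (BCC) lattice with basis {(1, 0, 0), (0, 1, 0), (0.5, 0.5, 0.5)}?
(2, 1, -1)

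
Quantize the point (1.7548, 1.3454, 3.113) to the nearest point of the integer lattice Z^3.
(2, 1, 3)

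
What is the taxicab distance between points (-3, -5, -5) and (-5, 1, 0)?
13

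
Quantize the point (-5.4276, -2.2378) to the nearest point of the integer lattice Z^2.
(-5, -2)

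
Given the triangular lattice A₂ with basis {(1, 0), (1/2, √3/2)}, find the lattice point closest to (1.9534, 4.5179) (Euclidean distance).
(1.5, 4.33)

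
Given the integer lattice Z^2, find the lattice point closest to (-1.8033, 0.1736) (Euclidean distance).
(-2, 0)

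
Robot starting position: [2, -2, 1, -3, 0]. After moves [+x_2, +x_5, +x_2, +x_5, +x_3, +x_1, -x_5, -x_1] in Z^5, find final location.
(2, 0, 2, -3, 1)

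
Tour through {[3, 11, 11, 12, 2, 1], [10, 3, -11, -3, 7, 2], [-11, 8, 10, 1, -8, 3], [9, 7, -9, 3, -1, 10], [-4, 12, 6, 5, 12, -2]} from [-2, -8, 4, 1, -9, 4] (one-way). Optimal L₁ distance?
190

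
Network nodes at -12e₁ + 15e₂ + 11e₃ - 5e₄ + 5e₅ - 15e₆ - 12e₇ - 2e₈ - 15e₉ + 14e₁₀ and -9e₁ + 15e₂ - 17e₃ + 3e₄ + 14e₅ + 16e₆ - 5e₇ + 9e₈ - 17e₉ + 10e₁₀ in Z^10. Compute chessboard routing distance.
31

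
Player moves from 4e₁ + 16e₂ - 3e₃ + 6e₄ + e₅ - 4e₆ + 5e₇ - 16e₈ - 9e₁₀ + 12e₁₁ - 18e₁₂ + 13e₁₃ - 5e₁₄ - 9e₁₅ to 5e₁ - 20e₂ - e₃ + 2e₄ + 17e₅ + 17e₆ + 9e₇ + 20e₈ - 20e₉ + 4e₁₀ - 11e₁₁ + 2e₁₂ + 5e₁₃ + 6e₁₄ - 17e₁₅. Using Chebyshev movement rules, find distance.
36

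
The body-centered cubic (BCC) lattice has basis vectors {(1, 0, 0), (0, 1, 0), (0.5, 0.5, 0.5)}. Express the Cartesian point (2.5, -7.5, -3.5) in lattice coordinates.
6b₁ - 4b₂ - 7b₃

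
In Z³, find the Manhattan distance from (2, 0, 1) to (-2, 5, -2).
12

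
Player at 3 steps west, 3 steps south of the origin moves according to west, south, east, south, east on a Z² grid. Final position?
(-2, -5)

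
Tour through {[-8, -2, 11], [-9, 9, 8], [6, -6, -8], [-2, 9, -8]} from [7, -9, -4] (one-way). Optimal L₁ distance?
69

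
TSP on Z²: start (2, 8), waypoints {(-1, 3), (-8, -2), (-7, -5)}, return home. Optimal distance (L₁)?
46
(one optimal route: (2, 8) → (-1, 3) → (-8, -2) → (-7, -5) → (2, 8))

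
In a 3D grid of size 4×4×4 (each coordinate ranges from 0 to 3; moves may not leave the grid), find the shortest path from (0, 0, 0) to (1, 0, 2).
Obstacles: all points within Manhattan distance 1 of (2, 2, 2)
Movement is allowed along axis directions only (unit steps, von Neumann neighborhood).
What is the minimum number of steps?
3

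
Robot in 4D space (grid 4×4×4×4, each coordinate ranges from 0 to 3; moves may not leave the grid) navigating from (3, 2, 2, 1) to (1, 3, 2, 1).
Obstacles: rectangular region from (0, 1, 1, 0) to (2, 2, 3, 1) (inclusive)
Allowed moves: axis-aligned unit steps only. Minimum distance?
3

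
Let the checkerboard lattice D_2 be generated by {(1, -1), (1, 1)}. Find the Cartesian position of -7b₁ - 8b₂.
(-15, -1)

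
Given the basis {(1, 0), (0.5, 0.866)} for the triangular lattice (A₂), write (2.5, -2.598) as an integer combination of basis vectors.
4b₁ - 3b₂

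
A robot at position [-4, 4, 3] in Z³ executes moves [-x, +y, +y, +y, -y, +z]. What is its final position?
(-5, 6, 4)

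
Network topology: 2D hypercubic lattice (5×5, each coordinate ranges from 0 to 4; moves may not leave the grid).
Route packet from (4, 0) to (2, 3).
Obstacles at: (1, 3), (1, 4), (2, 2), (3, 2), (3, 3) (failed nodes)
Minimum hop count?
7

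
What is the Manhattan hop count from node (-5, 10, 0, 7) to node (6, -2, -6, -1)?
37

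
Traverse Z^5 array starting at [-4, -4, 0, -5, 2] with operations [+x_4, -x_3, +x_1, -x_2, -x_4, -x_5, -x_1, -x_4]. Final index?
(-4, -5, -1, -6, 1)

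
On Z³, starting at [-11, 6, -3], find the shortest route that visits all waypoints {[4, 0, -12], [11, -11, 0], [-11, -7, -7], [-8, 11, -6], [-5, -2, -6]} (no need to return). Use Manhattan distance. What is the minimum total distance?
92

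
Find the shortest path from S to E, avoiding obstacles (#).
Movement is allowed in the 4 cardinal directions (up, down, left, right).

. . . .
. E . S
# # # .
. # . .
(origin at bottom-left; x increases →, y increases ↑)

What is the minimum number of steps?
2
(one shortest path: (3, 2) → (2, 2) → (1, 2))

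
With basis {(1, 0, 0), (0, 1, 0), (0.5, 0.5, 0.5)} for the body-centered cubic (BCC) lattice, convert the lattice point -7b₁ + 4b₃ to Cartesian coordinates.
(-5, 2, 2)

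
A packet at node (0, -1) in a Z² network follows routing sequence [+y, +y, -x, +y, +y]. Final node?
(-1, 3)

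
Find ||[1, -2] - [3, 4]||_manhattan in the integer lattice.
8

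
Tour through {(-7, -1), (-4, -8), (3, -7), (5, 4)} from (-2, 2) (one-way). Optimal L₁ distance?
39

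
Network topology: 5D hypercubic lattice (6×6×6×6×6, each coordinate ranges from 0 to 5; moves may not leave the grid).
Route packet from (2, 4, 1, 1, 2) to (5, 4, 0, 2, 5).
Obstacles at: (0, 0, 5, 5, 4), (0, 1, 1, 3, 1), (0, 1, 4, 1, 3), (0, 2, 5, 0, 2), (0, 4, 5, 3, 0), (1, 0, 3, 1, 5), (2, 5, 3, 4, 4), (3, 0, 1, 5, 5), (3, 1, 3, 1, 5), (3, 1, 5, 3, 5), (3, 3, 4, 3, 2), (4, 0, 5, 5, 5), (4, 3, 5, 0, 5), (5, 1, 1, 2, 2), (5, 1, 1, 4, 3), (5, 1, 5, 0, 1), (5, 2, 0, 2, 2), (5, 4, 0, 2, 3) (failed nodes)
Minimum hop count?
8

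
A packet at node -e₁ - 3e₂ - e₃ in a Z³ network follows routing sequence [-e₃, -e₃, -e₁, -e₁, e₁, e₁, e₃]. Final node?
(-1, -3, -2)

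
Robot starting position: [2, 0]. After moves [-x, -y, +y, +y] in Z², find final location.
(1, 1)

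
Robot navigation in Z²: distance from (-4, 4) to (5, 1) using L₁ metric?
12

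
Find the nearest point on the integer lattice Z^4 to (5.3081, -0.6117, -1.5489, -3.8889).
(5, -1, -2, -4)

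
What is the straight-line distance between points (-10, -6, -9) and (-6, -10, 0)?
10.6301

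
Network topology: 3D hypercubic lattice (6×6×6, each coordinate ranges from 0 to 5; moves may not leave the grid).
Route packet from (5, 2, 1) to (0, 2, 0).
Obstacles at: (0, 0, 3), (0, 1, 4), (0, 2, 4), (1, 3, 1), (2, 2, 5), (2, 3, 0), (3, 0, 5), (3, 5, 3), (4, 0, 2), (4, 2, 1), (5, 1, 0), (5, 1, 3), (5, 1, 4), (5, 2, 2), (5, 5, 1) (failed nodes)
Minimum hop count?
6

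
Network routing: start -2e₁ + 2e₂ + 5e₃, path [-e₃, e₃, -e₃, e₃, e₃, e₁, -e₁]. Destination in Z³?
(-2, 2, 6)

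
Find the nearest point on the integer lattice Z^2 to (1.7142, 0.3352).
(2, 0)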